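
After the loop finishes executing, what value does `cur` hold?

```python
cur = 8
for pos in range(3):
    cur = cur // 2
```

Let's trace through this code step by step.

Initialize: cur = 8
Entering loop: for pos in range(3):
After iteration 1: pos = 0, cur = 4
After iteration 2: pos = 1, cur = 2
After iteration 3: pos = 2, cur = 1
Loop ends.

Final answer: 1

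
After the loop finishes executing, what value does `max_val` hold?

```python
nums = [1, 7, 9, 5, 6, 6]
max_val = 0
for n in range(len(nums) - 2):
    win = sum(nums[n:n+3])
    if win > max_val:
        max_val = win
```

Let's trace through this code step by step.

Initialize: nums = [1, 7, 9, 5, 6, 6]
Initialize: max_val = 0
Entering loop: for n in range(len(nums) - 2):
After iteration 1: n = 0, max_val = 17, win = 17
After iteration 2: n = 1, max_val = 21, win = 21
After iteration 3: n = 2, max_val = 21, win = 20
After iteration 4: n = 3, max_val = 21, win = 17
Loop ends.

Final answer: 21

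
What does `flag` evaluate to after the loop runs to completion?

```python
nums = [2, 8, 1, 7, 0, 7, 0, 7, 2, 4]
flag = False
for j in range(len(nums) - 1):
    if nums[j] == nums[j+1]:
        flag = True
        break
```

Let's trace through this code step by step.

Initialize: nums = [2, 8, 1, 7, 0, 7, 0, 7, 2, 4]
Initialize: flag = False
Entering loop: for j in range(len(nums) - 1):
After iteration 1: j = 0, flag = False
After iteration 2: j = 1, flag = False
After iteration 3: j = 2, flag = False
After iteration 4: j = 3, flag = False
After iteration 5: j = 4, flag = False
After iteration 6: j = 5, flag = False
After iteration 7: j = 6, flag = False
After iteration 8: j = 7, flag = False
After iteration 9: j = 8, flag = False
Loop ends.

Final answer: False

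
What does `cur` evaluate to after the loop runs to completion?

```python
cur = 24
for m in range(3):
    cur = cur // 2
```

Let's trace through this code step by step.

Initialize: cur = 24
Entering loop: for m in range(3):
After iteration 1: m = 0, cur = 12
After iteration 2: m = 1, cur = 6
After iteration 3: m = 2, cur = 3
Loop ends.

Final answer: 3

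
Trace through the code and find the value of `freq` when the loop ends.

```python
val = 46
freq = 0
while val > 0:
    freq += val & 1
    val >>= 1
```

Let's trace through this code step by step.

Initialize: val = 46
Initialize: freq = 0
Entering loop: while val > 0:
After iteration 1: val = 23, freq = 0
After iteration 2: val = 11, freq = 1
After iteration 3: val = 5, freq = 2
After iteration 4: val = 2, freq = 3
After iteration 5: val = 1, freq = 3
After iteration 6: val = 0, freq = 4
Loop ends.

Final answer: 4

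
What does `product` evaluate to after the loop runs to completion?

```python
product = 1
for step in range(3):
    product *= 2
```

Let's trace through this code step by step.

Initialize: product = 1
Entering loop: for step in range(3):
After iteration 1: step = 0, product = 2
After iteration 2: step = 1, product = 4
After iteration 3: step = 2, product = 8
Loop ends.

Final answer: 8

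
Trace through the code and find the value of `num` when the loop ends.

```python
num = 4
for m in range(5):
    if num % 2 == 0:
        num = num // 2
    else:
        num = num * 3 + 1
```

Let's trace through this code step by step.

Initialize: num = 4
Entering loop: for m in range(5):
After iteration 1: m = 0, num = 2
After iteration 2: m = 1, num = 1
After iteration 3: m = 2, num = 4
After iteration 4: m = 3, num = 2
After iteration 5: m = 4, num = 1
Loop ends.

Final answer: 1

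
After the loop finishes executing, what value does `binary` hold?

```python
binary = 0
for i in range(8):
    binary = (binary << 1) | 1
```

Let's trace through this code step by step.

Initialize: binary = 0
Entering loop: for i in range(8):
After iteration 1: i = 0, binary = 1
After iteration 2: i = 1, binary = 3
After iteration 3: i = 2, binary = 7
After iteration 4: i = 3, binary = 15
After iteration 5: i = 4, binary = 31
After iteration 6: i = 5, binary = 63
After iteration 7: i = 6, binary = 127
After iteration 8: i = 7, binary = 255
Loop ends.

Final answer: 255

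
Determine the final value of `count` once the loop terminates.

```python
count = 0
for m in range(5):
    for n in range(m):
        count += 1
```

Let's trace through this code step by step.

Initialize: count = 0
Entering loop: for m in range(5):
After iteration 1: m = 0, count = 0
After iteration 2: m = 1, count = 1, n = 0
After iteration 3: m = 2, count = 3, n = 1
After iteration 4: m = 3, count = 6, n = 2
After iteration 5: m = 4, count = 10, n = 3
Loop ends.

Final answer: 10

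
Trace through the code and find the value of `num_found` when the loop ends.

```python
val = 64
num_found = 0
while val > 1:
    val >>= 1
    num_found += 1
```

Let's trace through this code step by step.

Initialize: val = 64
Initialize: num_found = 0
Entering loop: while val > 1:
After iteration 1: val = 32, num_found = 1
After iteration 2: val = 16, num_found = 2
After iteration 3: val = 8, num_found = 3
After iteration 4: val = 4, num_found = 4
After iteration 5: val = 2, num_found = 5
After iteration 6: val = 1, num_found = 6
Loop ends.

Final answer: 6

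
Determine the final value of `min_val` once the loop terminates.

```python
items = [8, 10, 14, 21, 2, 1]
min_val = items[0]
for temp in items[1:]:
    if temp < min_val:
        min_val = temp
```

Let's trace through this code step by step.

Initialize: items = [8, 10, 14, 21, 2, 1]
Initialize: min_val = 8
Entering loop: for temp in items[1:]:
After iteration 1: temp = 10, min_val = 8
After iteration 2: temp = 14, min_val = 8
After iteration 3: temp = 21, min_val = 8
After iteration 4: temp = 2, min_val = 2
After iteration 5: temp = 1, min_val = 1
Loop ends.

Final answer: 1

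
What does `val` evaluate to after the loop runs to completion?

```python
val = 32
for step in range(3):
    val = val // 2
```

Let's trace through this code step by step.

Initialize: val = 32
Entering loop: for step in range(3):
After iteration 1: step = 0, val = 16
After iteration 2: step = 1, val = 8
After iteration 3: step = 2, val = 4
Loop ends.

Final answer: 4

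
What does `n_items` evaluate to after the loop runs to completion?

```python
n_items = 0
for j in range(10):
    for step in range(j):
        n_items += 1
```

Let's trace through this code step by step.

Initialize: n_items = 0
Entering loop: for j in range(10):
After iteration 1: j = 0, n_items = 0
After iteration 2: j = 1, n_items = 1, step = 0
After iteration 3: j = 2, n_items = 3, step = 1
After iteration 4: j = 3, n_items = 6, step = 2
After iteration 5: j = 4, n_items = 10, step = 3
After iteration 6: j = 5, n_items = 15, step = 4
After iteration 7: j = 6, n_items = 21, step = 5
After iteration 8: j = 7, n_items = 28, step = 6
After iteration 9: j = 8, n_items = 36, step = 7
After iteration 10: j = 9, n_items = 45, step = 8
Loop ends.

Final answer: 45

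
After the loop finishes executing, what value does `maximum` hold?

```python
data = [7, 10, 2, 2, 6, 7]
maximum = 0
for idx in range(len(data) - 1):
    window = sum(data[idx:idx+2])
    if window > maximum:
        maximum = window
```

Let's trace through this code step by step.

Initialize: data = [7, 10, 2, 2, 6, 7]
Initialize: maximum = 0
Entering loop: for idx in range(len(data) - 1):
After iteration 1: idx = 0, maximum = 17, window = 17
After iteration 2: idx = 1, maximum = 17, window = 12
After iteration 3: idx = 2, maximum = 17, window = 4
After iteration 4: idx = 3, maximum = 17, window = 8
After iteration 5: idx = 4, maximum = 17, window = 13
Loop ends.

Final answer: 17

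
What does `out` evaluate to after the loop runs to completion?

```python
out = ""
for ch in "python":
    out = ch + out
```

Let's trace through this code step by step.

Initialize: out = ''
Entering loop: for ch in "python":
After iteration 1: ch = 'p', out = 'p'
After iteration 2: ch = 'y', out = 'yp'
After iteration 3: ch = 't', out = 'typ'
After iteration 4: ch = 'h', out = 'htyp'
After iteration 5: ch = 'o', out = 'ohtyp'
After iteration 6: ch = 'n', out = 'nohtyp'
Loop ends.

Final answer: 'nohtyp'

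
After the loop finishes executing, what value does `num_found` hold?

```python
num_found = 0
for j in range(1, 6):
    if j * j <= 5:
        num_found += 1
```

Let's trace through this code step by step.

Initialize: num_found = 0
Entering loop: for j in range(1, 6):
After iteration 1: j = 1, num_found = 1
After iteration 2: j = 2, num_found = 2
After iteration 3: j = 3, num_found = 2
After iteration 4: j = 4, num_found = 2
After iteration 5: j = 5, num_found = 2
Loop ends.

Final answer: 2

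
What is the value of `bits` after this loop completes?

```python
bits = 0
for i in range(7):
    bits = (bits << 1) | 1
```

Let's trace through this code step by step.

Initialize: bits = 0
Entering loop: for i in range(7):
After iteration 1: i = 0, bits = 1
After iteration 2: i = 1, bits = 3
After iteration 3: i = 2, bits = 7
After iteration 4: i = 3, bits = 15
After iteration 5: i = 4, bits = 31
After iteration 6: i = 5, bits = 63
After iteration 7: i = 6, bits = 127
Loop ends.

Final answer: 127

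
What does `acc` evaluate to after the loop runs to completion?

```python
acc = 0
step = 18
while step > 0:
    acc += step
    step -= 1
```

Let's trace through this code step by step.

Initialize: acc = 0
Initialize: step = 18
Entering loop: while step > 0:
After iteration 1: acc = 18, step = 17
After iteration 2: acc = 35, step = 16
After iteration 3: acc = 51, step = 15
After iteration 4: acc = 66, step = 14
After iteration 5: acc = 80, step = 13
After iteration 6: acc = 93, step = 12
After iteration 7: acc = 105, step = 11
After iteration 8: acc = 116, step = 10
After iteration 9: acc = 126, step = 9
After iteration 10: acc = 135, step = 8
After iteration 11: acc = 143, step = 7
After iteration 12: acc = 150, step = 6
After iteration 13: acc = 156, step = 5
After iteration 14: acc = 161, step = 4
After iteration 15: acc = 165, step = 3
After iteration 16: acc = 168, step = 2
After iteration 17: acc = 170, step = 1
After iteration 18: acc = 171, step = 0
Loop ends.

Final answer: 171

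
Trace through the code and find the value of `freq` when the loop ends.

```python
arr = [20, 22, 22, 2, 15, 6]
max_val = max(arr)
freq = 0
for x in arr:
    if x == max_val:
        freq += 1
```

Let's trace through this code step by step.

Initialize: arr = [20, 22, 22, 2, 15, 6]
Initialize: max_val = 22
Initialize: freq = 0
Entering loop: for x in arr:
After iteration 1: x = 20, freq = 0
After iteration 2: x = 22, freq = 1
After iteration 3: x = 22, freq = 2
After iteration 4: x = 2, freq = 2
After iteration 5: x = 15, freq = 2
After iteration 6: x = 6, freq = 2
Loop ends.

Final answer: 2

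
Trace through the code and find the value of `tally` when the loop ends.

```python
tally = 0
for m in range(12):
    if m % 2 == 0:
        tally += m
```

Let's trace through this code step by step.

Initialize: tally = 0
Entering loop: for m in range(12):
After iteration 1: m = 0, tally = 0
After iteration 2: m = 1, tally = 0
After iteration 3: m = 2, tally = 2
After iteration 4: m = 3, tally = 2
After iteration 5: m = 4, tally = 6
After iteration 6: m = 5, tally = 6
After iteration 7: m = 6, tally = 12
After iteration 8: m = 7, tally = 12
After iteration 9: m = 8, tally = 20
After iteration 10: m = 9, tally = 20
After iteration 11: m = 10, tally = 30
After iteration 12: m = 11, tally = 30
Loop ends.

Final answer: 30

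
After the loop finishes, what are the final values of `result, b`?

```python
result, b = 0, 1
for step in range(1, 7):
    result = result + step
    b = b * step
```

Let's trace through this code step by step.

Initialize: result = 0
Initialize: b = 1
Entering loop: for step in range(1, 7):
After iteration 1: step = 1, result = 1, b = 1
After iteration 2: step = 2, result = 3, b = 2
After iteration 3: step = 3, result = 6, b = 6
After iteration 4: step = 4, result = 10, b = 24
After iteration 5: step = 5, result = 15, b = 120
After iteration 6: step = 6, result = 21, b = 720
Loop ends.

Final answer: 21, 720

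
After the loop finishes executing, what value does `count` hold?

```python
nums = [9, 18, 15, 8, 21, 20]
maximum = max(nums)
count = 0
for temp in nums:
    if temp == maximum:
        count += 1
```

Let's trace through this code step by step.

Initialize: nums = [9, 18, 15, 8, 21, 20]
Initialize: maximum = 21
Initialize: count = 0
Entering loop: for temp in nums:
After iteration 1: temp = 9, count = 0
After iteration 2: temp = 18, count = 0
After iteration 3: temp = 15, count = 0
After iteration 4: temp = 8, count = 0
After iteration 5: temp = 21, count = 1
After iteration 6: temp = 20, count = 1
Loop ends.

Final answer: 1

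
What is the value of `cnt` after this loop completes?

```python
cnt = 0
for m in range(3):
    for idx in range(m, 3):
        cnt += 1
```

Let's trace through this code step by step.

Initialize: cnt = 0
Entering loop: for m in range(3):
After iteration 1: m = 0, cnt = 3
After iteration 2: m = 1, cnt = 5
After iteration 3: m = 2, cnt = 6
Loop ends.

Final answer: 6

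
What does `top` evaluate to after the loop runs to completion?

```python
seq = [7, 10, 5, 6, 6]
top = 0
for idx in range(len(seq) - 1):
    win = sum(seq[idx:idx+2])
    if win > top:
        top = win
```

Let's trace through this code step by step.

Initialize: seq = [7, 10, 5, 6, 6]
Initialize: top = 0
Entering loop: for idx in range(len(seq) - 1):
After iteration 1: idx = 0, top = 17, win = 17
After iteration 2: idx = 1, top = 17, win = 15
After iteration 3: idx = 2, top = 17, win = 11
After iteration 4: idx = 3, top = 17, win = 12
Loop ends.

Final answer: 17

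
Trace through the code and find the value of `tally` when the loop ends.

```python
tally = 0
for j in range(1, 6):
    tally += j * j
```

Let's trace through this code step by step.

Initialize: tally = 0
Entering loop: for j in range(1, 6):
After iteration 1: j = 1, tally = 1
After iteration 2: j = 2, tally = 5
After iteration 3: j = 3, tally = 14
After iteration 4: j = 4, tally = 30
After iteration 5: j = 5, tally = 55
Loop ends.

Final answer: 55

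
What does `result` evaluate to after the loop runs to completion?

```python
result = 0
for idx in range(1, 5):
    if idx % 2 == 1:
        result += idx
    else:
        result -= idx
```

Let's trace through this code step by step.

Initialize: result = 0
Entering loop: for idx in range(1, 5):
After iteration 1: idx = 1, result = 1
After iteration 2: idx = 2, result = -1
After iteration 3: idx = 3, result = 2
After iteration 4: idx = 4, result = -2
Loop ends.

Final answer: -2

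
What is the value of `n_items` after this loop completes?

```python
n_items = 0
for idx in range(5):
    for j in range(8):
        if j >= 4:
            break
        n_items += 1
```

Let's trace through this code step by step.

Initialize: n_items = 0
Entering loop: for idx in range(5):
After iteration 1: idx = 0, n_items = 4
After iteration 2: idx = 1, n_items = 8
After iteration 3: idx = 2, n_items = 12
After iteration 4: idx = 3, n_items = 16
After iteration 5: idx = 4, n_items = 20
Loop ends.

Final answer: 20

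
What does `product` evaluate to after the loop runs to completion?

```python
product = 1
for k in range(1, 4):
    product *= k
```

Let's trace through this code step by step.

Initialize: product = 1
Entering loop: for k in range(1, 4):
After iteration 1: k = 1, product = 1
After iteration 2: k = 2, product = 2
After iteration 3: k = 3, product = 6
Loop ends.

Final answer: 6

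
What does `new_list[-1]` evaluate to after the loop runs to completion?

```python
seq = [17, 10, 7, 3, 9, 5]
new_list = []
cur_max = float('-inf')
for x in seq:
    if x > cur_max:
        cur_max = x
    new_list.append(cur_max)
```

Let's trace through this code step by step.

Initialize: seq = [17, 10, 7, 3, 9, 5]
Initialize: new_list = []
Initialize: cur_max = -inf
Entering loop: for x in seq:
After iteration 1: x = 17, new_list = [17], cur_max = 17
After iteration 2: x = 10, new_list = [17, 17], cur_max = 17
After iteration 3: x = 7, new_list = [17, 17, 17], cur_max = 17
After iteration 4: x = 3, new_list = [17, 17, 17, 17], cur_max = 17
After iteration 5: x = 9, new_list = [17, 17, 17, 17, 17], cur_max = 17
After iteration 6: x = 5, new_list = [17, 17, 17, 17, 17, 17], cur_max = 17
Loop ends.
new_list[-1] = 17

Final answer: 17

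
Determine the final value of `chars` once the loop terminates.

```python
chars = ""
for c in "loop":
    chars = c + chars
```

Let's trace through this code step by step.

Initialize: chars = ''
Entering loop: for c in "loop":
After iteration 1: c = 'l', chars = 'l'
After iteration 2: c = 'o', chars = 'ol'
After iteration 3: c = 'o', chars = 'ool'
After iteration 4: c = 'p', chars = 'pool'
Loop ends.

Final answer: 'pool'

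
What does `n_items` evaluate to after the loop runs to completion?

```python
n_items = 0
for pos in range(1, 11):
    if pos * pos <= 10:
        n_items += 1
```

Let's trace through this code step by step.

Initialize: n_items = 0
Entering loop: for pos in range(1, 11):
After iteration 1: pos = 1, n_items = 1
After iteration 2: pos = 2, n_items = 2
After iteration 3: pos = 3, n_items = 3
After iteration 4: pos = 4, n_items = 3
After iteration 5: pos = 5, n_items = 3
After iteration 6: pos = 6, n_items = 3
After iteration 7: pos = 7, n_items = 3
After iteration 8: pos = 8, n_items = 3
After iteration 9: pos = 9, n_items = 3
After iteration 10: pos = 10, n_items = 3
Loop ends.

Final answer: 3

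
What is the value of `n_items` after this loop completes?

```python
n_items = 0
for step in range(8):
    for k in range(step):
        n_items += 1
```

Let's trace through this code step by step.

Initialize: n_items = 0
Entering loop: for step in range(8):
After iteration 1: step = 0, n_items = 0
After iteration 2: step = 1, n_items = 1, k = 0
After iteration 3: step = 2, n_items = 3, k = 1
After iteration 4: step = 3, n_items = 6, k = 2
After iteration 5: step = 4, n_items = 10, k = 3
After iteration 6: step = 5, n_items = 15, k = 4
After iteration 7: step = 6, n_items = 21, k = 5
After iteration 8: step = 7, n_items = 28, k = 6
Loop ends.

Final answer: 28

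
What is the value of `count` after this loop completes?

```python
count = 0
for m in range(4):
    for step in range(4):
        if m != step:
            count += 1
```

Let's trace through this code step by step.

Initialize: count = 0
Entering loop: for m in range(4):
After iteration 1: m = 0, count = 3
After iteration 2: m = 1, count = 6
After iteration 3: m = 2, count = 9
After iteration 4: m = 3, count = 12
Loop ends.

Final answer: 12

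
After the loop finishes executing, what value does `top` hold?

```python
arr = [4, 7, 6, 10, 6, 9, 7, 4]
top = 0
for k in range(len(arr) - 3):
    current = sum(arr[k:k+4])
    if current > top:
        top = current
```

Let's trace through this code step by step.

Initialize: arr = [4, 7, 6, 10, 6, 9, 7, 4]
Initialize: top = 0
Entering loop: for k in range(len(arr) - 3):
After iteration 1: k = 0, top = 27, current = 27
After iteration 2: k = 1, top = 29, current = 29
After iteration 3: k = 2, top = 31, current = 31
After iteration 4: k = 3, top = 32, current = 32
After iteration 5: k = 4, top = 32, current = 26
Loop ends.

Final answer: 32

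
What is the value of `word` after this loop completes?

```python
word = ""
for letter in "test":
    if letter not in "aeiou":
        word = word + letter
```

Let's trace through this code step by step.

Initialize: word = ''
Entering loop: for letter in "test":
After iteration 1: letter = 't', word = 't'
After iteration 2: letter = 'e', word = 't'
After iteration 3: letter = 's', word = 'ts'
After iteration 4: letter = 't', word = 'tst'
Loop ends.

Final answer: 'tst'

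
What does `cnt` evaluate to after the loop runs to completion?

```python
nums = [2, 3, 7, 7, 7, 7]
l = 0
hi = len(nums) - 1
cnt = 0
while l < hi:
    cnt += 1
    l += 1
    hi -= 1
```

Let's trace through this code step by step.

Initialize: nums = [2, 3, 7, 7, 7, 7]
Initialize: l = 0
Initialize: hi = 5
Initialize: cnt = 0
Entering loop: while l < hi:
After iteration 1: l = 1, hi = 4, cnt = 1
After iteration 2: l = 2, hi = 3, cnt = 2
After iteration 3: l = 3, hi = 2, cnt = 3
Loop ends.

Final answer: 3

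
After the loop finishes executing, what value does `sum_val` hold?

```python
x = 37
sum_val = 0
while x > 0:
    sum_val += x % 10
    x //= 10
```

Let's trace through this code step by step.

Initialize: x = 37
Initialize: sum_val = 0
Entering loop: while x > 0:
After iteration 1: x = 3, sum_val = 7
After iteration 2: x = 0, sum_val = 10
Loop ends.

Final answer: 10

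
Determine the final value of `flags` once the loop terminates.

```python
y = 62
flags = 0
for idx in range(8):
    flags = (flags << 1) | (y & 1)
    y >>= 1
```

Let's trace through this code step by step.

Initialize: y = 62
Initialize: flags = 0
Entering loop: for idx in range(8):
After iteration 1: idx = 0, y = 31, flags = 0
After iteration 2: idx = 1, y = 15, flags = 1
After iteration 3: idx = 2, y = 7, flags = 3
After iteration 4: idx = 3, y = 3, flags = 7
After iteration 5: idx = 4, y = 1, flags = 15
After iteration 6: idx = 5, y = 0, flags = 31
After iteration 7: idx = 6, y = 0, flags = 62
After iteration 8: idx = 7, y = 0, flags = 124
Loop ends.

Final answer: 124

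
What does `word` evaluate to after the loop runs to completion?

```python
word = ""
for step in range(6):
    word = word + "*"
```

Let's trace through this code step by step.

Initialize: word = ''
Entering loop: for step in range(6):
After iteration 1: step = 0, word = '*'
After iteration 2: step = 1, word = '**'
After iteration 3: step = 2, word = '***'
After iteration 4: step = 3, word = '****'
After iteration 5: step = 4, word = '*****'
After iteration 6: step = 5, word = '******'
Loop ends.

Final answer: '******'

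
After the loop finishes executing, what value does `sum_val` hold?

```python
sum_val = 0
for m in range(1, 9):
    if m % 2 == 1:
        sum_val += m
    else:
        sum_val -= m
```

Let's trace through this code step by step.

Initialize: sum_val = 0
Entering loop: for m in range(1, 9):
After iteration 1: m = 1, sum_val = 1
After iteration 2: m = 2, sum_val = -1
After iteration 3: m = 3, sum_val = 2
After iteration 4: m = 4, sum_val = -2
After iteration 5: m = 5, sum_val = 3
After iteration 6: m = 6, sum_val = -3
After iteration 7: m = 7, sum_val = 4
After iteration 8: m = 8, sum_val = -4
Loop ends.

Final answer: -4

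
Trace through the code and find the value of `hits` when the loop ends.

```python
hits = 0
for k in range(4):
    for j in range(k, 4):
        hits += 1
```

Let's trace through this code step by step.

Initialize: hits = 0
Entering loop: for k in range(4):
After iteration 1: k = 0, hits = 4
After iteration 2: k = 1, hits = 7
After iteration 3: k = 2, hits = 9
After iteration 4: k = 3, hits = 10
Loop ends.

Final answer: 10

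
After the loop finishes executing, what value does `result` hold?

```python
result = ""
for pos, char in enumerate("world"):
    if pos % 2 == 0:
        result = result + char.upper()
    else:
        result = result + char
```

Let's trace through this code step by step.

Initialize: result = ''
Entering loop: for pos, char in enumerate("world"):
After iteration 1: pos = 0, char = 'w', result = 'W'
After iteration 2: pos = 1, char = 'o', result = 'Wo'
After iteration 3: pos = 2, char = 'r', result = 'WoR'
After iteration 4: pos = 3, char = 'l', result = 'WoRl'
After iteration 5: pos = 4, char = 'd', result = 'WoRlD'
Loop ends.

Final answer: 'WoRlD'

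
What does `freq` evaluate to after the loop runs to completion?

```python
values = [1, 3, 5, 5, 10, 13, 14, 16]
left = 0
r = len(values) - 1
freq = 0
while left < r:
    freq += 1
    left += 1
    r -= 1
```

Let's trace through this code step by step.

Initialize: values = [1, 3, 5, 5, 10, 13, 14, 16]
Initialize: left = 0
Initialize: r = 7
Initialize: freq = 0
Entering loop: while left < r:
After iteration 1: left = 1, r = 6, freq = 1
After iteration 2: left = 2, r = 5, freq = 2
After iteration 3: left = 3, r = 4, freq = 3
After iteration 4: left = 4, r = 3, freq = 4
Loop ends.

Final answer: 4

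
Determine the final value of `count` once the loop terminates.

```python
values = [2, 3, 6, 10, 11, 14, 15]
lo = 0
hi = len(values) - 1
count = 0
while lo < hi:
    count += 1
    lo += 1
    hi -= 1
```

Let's trace through this code step by step.

Initialize: values = [2, 3, 6, 10, 11, 14, 15]
Initialize: lo = 0
Initialize: hi = 6
Initialize: count = 0
Entering loop: while lo < hi:
After iteration 1: lo = 1, hi = 5, count = 1
After iteration 2: lo = 2, hi = 4, count = 2
After iteration 3: lo = 3, hi = 3, count = 3
Loop ends.

Final answer: 3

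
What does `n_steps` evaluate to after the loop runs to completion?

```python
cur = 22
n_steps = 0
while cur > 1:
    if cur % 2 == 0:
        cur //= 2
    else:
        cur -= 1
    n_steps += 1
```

Let's trace through this code step by step.

Initialize: cur = 22
Initialize: n_steps = 0
Entering loop: while cur > 1:
After iteration 1: cur = 11, n_steps = 1
After iteration 2: cur = 10, n_steps = 2
After iteration 3: cur = 5, n_steps = 3
After iteration 4: cur = 4, n_steps = 4
After iteration 5: cur = 2, n_steps = 5
After iteration 6: cur = 1, n_steps = 6
Loop ends.

Final answer: 6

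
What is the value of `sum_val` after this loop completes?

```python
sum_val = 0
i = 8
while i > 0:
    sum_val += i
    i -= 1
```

Let's trace through this code step by step.

Initialize: sum_val = 0
Initialize: i = 8
Entering loop: while i > 0:
After iteration 1: sum_val = 8, i = 7
After iteration 2: sum_val = 15, i = 6
After iteration 3: sum_val = 21, i = 5
After iteration 4: sum_val = 26, i = 4
After iteration 5: sum_val = 30, i = 3
After iteration 6: sum_val = 33, i = 2
After iteration 7: sum_val = 35, i = 1
After iteration 8: sum_val = 36, i = 0
Loop ends.

Final answer: 36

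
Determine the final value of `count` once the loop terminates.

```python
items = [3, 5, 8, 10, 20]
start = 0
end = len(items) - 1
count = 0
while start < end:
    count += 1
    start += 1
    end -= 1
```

Let's trace through this code step by step.

Initialize: items = [3, 5, 8, 10, 20]
Initialize: start = 0
Initialize: end = 4
Initialize: count = 0
Entering loop: while start < end:
After iteration 1: start = 1, end = 3, count = 1
After iteration 2: start = 2, end = 2, count = 2
Loop ends.

Final answer: 2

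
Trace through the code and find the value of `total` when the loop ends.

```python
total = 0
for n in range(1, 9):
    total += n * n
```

Let's trace through this code step by step.

Initialize: total = 0
Entering loop: for n in range(1, 9):
After iteration 1: n = 1, total = 1
After iteration 2: n = 2, total = 5
After iteration 3: n = 3, total = 14
After iteration 4: n = 4, total = 30
After iteration 5: n = 5, total = 55
After iteration 6: n = 6, total = 91
After iteration 7: n = 7, total = 140
After iteration 8: n = 8, total = 204
Loop ends.

Final answer: 204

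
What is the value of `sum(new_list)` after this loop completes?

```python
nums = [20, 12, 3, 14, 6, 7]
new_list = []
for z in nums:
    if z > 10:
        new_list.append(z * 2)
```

Let's trace through this code step by step.

Initialize: nums = [20, 12, 3, 14, 6, 7]
Initialize: new_list = []
Entering loop: for z in nums:
After iteration 1: z = 20, new_list = [40]
After iteration 2: z = 12, new_list = [40, 24]
After iteration 3: z = 3, new_list = [40, 24]
After iteration 4: z = 14, new_list = [40, 24, 28]
After iteration 5: z = 6, new_list = [40, 24, 28]
After iteration 6: z = 7, new_list = [40, 24, 28]
Loop ends.
sum(new_list) = 92

Final answer: 92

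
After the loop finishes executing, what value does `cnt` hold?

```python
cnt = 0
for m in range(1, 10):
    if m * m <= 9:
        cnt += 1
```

Let's trace through this code step by step.

Initialize: cnt = 0
Entering loop: for m in range(1, 10):
After iteration 1: m = 1, cnt = 1
After iteration 2: m = 2, cnt = 2
After iteration 3: m = 3, cnt = 3
After iteration 4: m = 4, cnt = 3
After iteration 5: m = 5, cnt = 3
After iteration 6: m = 6, cnt = 3
After iteration 7: m = 7, cnt = 3
After iteration 8: m = 8, cnt = 3
After iteration 9: m = 9, cnt = 3
Loop ends.

Final answer: 3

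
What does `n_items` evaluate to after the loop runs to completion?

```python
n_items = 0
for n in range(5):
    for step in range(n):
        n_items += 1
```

Let's trace through this code step by step.

Initialize: n_items = 0
Entering loop: for n in range(5):
After iteration 1: n = 0, n_items = 0
After iteration 2: n = 1, n_items = 1, step = 0
After iteration 3: n = 2, n_items = 3, step = 1
After iteration 4: n = 3, n_items = 6, step = 2
After iteration 5: n = 4, n_items = 10, step = 3
Loop ends.

Final answer: 10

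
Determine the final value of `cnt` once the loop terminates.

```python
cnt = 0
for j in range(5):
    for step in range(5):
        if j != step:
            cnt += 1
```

Let's trace through this code step by step.

Initialize: cnt = 0
Entering loop: for j in range(5):
After iteration 1: j = 0, cnt = 4
After iteration 2: j = 1, cnt = 8
After iteration 3: j = 2, cnt = 12
After iteration 4: j = 3, cnt = 16
After iteration 5: j = 4, cnt = 20
Loop ends.

Final answer: 20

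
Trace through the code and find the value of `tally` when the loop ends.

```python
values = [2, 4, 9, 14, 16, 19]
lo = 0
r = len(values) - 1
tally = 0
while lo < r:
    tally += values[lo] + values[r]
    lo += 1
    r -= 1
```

Let's trace through this code step by step.

Initialize: values = [2, 4, 9, 14, 16, 19]
Initialize: lo = 0
Initialize: r = 5
Initialize: tally = 0
Entering loop: while lo < r:
After iteration 1: lo = 1, r = 4, tally = 21
After iteration 2: lo = 2, r = 3, tally = 41
After iteration 3: lo = 3, r = 2, tally = 64
Loop ends.

Final answer: 64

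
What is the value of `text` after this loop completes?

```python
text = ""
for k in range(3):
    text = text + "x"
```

Let's trace through this code step by step.

Initialize: text = ''
Entering loop: for k in range(3):
After iteration 1: k = 0, text = 'x'
After iteration 2: k = 1, text = 'xx'
After iteration 3: k = 2, text = 'xxx'
Loop ends.

Final answer: 'xxx'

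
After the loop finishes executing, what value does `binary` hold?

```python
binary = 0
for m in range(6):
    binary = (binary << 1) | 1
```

Let's trace through this code step by step.

Initialize: binary = 0
Entering loop: for m in range(6):
After iteration 1: m = 0, binary = 1
After iteration 2: m = 1, binary = 3
After iteration 3: m = 2, binary = 7
After iteration 4: m = 3, binary = 15
After iteration 5: m = 4, binary = 31
After iteration 6: m = 5, binary = 63
Loop ends.

Final answer: 63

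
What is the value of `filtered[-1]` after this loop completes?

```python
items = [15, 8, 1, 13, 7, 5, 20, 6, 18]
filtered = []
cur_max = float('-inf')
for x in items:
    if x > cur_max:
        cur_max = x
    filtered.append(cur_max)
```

Let's trace through this code step by step.

Initialize: items = [15, 8, 1, 13, 7, 5, 20, 6, 18]
Initialize: filtered = []
Initialize: cur_max = -inf
Entering loop: for x in items:
After iteration 1: x = 15, filtered = [15], cur_max = 15
After iteration 2: x = 8, filtered = [15, 15], cur_max = 15
After iteration 3: x = 1, filtered = [15, 15, 15], cur_max = 15
After iteration 4: x = 13, filtered = [15, 15, 15, 15], cur_max = 15
After iteration 5: x = 7, filtered = [15, 15, 15, 15, 15], cur_max = 15
After iteration 6: x = 5, filtered = [15, 15, 15, 15, 15, 15], cur_max = 15
After iteration 7: x = 20, filtered = [15, 15, 15, 15, 15, 15, 20], cur_max = 20
After iteration 8: x = 6, filtered = [15, 15, 15, 15, 15, 15, 20, 20], cur_max = 20
After iteration 9: x = 18, filtered = [15, 15, 15, 15, 15, 15, 20, 20, 20], cur_max = 20
Loop ends.
filtered[-1] = 20

Final answer: 20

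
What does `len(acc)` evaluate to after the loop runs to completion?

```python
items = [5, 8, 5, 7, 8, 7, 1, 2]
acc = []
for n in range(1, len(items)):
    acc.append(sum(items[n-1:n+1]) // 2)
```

Let's trace through this code step by step.

Initialize: items = [5, 8, 5, 7, 8, 7, 1, 2]
Initialize: acc = []
Entering loop: for n in range(1, len(items)):
After iteration 1: n = 1, acc = [6]
After iteration 2: n = 2, acc = [6, 6]
After iteration 3: n = 3, acc = [6, 6, 6]
After iteration 4: n = 4, acc = [6, 6, 6, 7]
After iteration 5: n = 5, acc = [6, 6, 6, 7, 7]
After iteration 6: n = 6, acc = [6, 6, 6, 7, 7, 4]
After iteration 7: n = 7, acc = [6, 6, 6, 7, 7, 4, 1]
Loop ends.
len(acc) = 7

Final answer: 7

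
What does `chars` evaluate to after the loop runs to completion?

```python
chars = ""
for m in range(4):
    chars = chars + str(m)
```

Let's trace through this code step by step.

Initialize: chars = ''
Entering loop: for m in range(4):
After iteration 1: m = 0, chars = '0'
After iteration 2: m = 1, chars = '01'
After iteration 3: m = 2, chars = '012'
After iteration 4: m = 3, chars = '0123'
Loop ends.

Final answer: '0123'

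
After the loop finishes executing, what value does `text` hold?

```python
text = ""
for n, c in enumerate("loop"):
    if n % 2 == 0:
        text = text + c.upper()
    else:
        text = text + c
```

Let's trace through this code step by step.

Initialize: text = ''
Entering loop: for n, c in enumerate("loop"):
After iteration 1: n = 0, c = 'l', text = 'L'
After iteration 2: n = 1, c = 'o', text = 'Lo'
After iteration 3: n = 2, c = 'o', text = 'LoO'
After iteration 4: n = 3, c = 'p', text = 'LoOp'
Loop ends.

Final answer: 'LoOp'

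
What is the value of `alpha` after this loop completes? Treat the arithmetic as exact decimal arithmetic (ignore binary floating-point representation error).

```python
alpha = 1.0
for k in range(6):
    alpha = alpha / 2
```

Let's trace through this code step by step.

Initialize: alpha = 1.0
Entering loop: for k in range(6):
After iteration 1: k = 0, alpha = 0.5
After iteration 2: k = 1, alpha = 0.25
After iteration 3: k = 2, alpha = 0.125
After iteration 4: k = 3, alpha = 0.0625
After iteration 5: k = 4, alpha = 0.03125
After iteration 6: k = 5, alpha = 0.015625
Loop ends.

Final answer: 0.015625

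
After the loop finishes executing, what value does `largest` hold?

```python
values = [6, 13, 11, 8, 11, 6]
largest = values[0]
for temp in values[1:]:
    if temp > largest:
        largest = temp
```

Let's trace through this code step by step.

Initialize: values = [6, 13, 11, 8, 11, 6]
Initialize: largest = 6
Entering loop: for temp in values[1:]:
After iteration 1: temp = 13, largest = 13
After iteration 2: temp = 11, largest = 13
After iteration 3: temp = 8, largest = 13
After iteration 4: temp = 11, largest = 13
After iteration 5: temp = 6, largest = 13
Loop ends.

Final answer: 13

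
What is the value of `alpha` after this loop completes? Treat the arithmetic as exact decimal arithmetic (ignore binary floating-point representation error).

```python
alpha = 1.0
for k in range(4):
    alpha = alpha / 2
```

Let's trace through this code step by step.

Initialize: alpha = 1.0
Entering loop: for k in range(4):
After iteration 1: k = 0, alpha = 0.5
After iteration 2: k = 1, alpha = 0.25
After iteration 3: k = 2, alpha = 0.125
After iteration 4: k = 3, alpha = 0.0625
Loop ends.

Final answer: 0.0625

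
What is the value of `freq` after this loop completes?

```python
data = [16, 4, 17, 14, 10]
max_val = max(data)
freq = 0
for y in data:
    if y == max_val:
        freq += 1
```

Let's trace through this code step by step.

Initialize: data = [16, 4, 17, 14, 10]
Initialize: max_val = 17
Initialize: freq = 0
Entering loop: for y in data:
After iteration 1: y = 16, freq = 0
After iteration 2: y = 4, freq = 0
After iteration 3: y = 17, freq = 1
After iteration 4: y = 14, freq = 1
After iteration 5: y = 10, freq = 1
Loop ends.

Final answer: 1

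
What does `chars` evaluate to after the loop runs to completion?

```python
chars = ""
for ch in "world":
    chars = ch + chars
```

Let's trace through this code step by step.

Initialize: chars = ''
Entering loop: for ch in "world":
After iteration 1: ch = 'w', chars = 'w'
After iteration 2: ch = 'o', chars = 'ow'
After iteration 3: ch = 'r', chars = 'row'
After iteration 4: ch = 'l', chars = 'lrow'
After iteration 5: ch = 'd', chars = 'dlrow'
Loop ends.

Final answer: 'dlrow'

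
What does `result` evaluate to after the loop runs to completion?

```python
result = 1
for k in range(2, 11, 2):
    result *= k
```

Let's trace through this code step by step.

Initialize: result = 1
Entering loop: for k in range(2, 11, 2):
After iteration 1: k = 2, result = 2
After iteration 2: k = 4, result = 8
After iteration 3: k = 6, result = 48
After iteration 4: k = 8, result = 384
After iteration 5: k = 10, result = 3840
Loop ends.

Final answer: 3840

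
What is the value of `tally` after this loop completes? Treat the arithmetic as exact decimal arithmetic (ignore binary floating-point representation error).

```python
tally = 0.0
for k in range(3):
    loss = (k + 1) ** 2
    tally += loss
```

Let's trace through this code step by step.

Initialize: tally = 0.0
Entering loop: for k in range(3):
After iteration 1: k = 0, tally = 1.0, loss = 1
After iteration 2: k = 1, tally = 5.0, loss = 4
After iteration 3: k = 2, tally = 14.0, loss = 9
Loop ends.

Final answer: 14.0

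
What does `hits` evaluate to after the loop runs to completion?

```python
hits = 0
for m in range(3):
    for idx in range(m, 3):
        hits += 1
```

Let's trace through this code step by step.

Initialize: hits = 0
Entering loop: for m in range(3):
After iteration 1: m = 0, hits = 3
After iteration 2: m = 1, hits = 5
After iteration 3: m = 2, hits = 6
Loop ends.

Final answer: 6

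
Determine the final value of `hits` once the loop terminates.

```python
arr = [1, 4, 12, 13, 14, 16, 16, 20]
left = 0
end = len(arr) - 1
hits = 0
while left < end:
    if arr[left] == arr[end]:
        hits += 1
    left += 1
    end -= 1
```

Let's trace through this code step by step.

Initialize: arr = [1, 4, 12, 13, 14, 16, 16, 20]
Initialize: left = 0
Initialize: end = 7
Initialize: hits = 0
Entering loop: while left < end:
After iteration 1: left = 1, end = 6, hits = 0
After iteration 2: left = 2, end = 5, hits = 0
After iteration 3: left = 3, end = 4, hits = 0
After iteration 4: left = 4, end = 3, hits = 0
Loop ends.

Final answer: 0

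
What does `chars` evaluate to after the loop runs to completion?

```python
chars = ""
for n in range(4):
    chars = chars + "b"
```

Let's trace through this code step by step.

Initialize: chars = ''
Entering loop: for n in range(4):
After iteration 1: n = 0, chars = 'b'
After iteration 2: n = 1, chars = 'bb'
After iteration 3: n = 2, chars = 'bbb'
After iteration 4: n = 3, chars = 'bbbb'
Loop ends.

Final answer: 'bbbb'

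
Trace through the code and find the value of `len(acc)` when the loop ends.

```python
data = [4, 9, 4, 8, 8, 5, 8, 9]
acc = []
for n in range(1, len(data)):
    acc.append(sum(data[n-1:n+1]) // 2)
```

Let's trace through this code step by step.

Initialize: data = [4, 9, 4, 8, 8, 5, 8, 9]
Initialize: acc = []
Entering loop: for n in range(1, len(data)):
After iteration 1: n = 1, acc = [6]
After iteration 2: n = 2, acc = [6, 6]
After iteration 3: n = 3, acc = [6, 6, 6]
After iteration 4: n = 4, acc = [6, 6, 6, 8]
After iteration 5: n = 5, acc = [6, 6, 6, 8, 6]
After iteration 6: n = 6, acc = [6, 6, 6, 8, 6, 6]
After iteration 7: n = 7, acc = [6, 6, 6, 8, 6, 6, 8]
Loop ends.
len(acc) = 7

Final answer: 7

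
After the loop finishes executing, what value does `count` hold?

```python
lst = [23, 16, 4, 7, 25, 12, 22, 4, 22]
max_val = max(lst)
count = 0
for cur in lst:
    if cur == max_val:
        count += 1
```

Let's trace through this code step by step.

Initialize: lst = [23, 16, 4, 7, 25, 12, 22, 4, 22]
Initialize: max_val = 25
Initialize: count = 0
Entering loop: for cur in lst:
After iteration 1: cur = 23, count = 0
After iteration 2: cur = 16, count = 0
After iteration 3: cur = 4, count = 0
After iteration 4: cur = 7, count = 0
After iteration 5: cur = 25, count = 1
After iteration 6: cur = 12, count = 1
After iteration 7: cur = 22, count = 1
After iteration 8: cur = 4, count = 1
After iteration 9: cur = 22, count = 1
Loop ends.

Final answer: 1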